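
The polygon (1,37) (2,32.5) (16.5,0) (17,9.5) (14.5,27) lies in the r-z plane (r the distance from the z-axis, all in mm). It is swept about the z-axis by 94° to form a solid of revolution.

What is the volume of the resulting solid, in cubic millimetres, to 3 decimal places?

Volume = 3615.527 mm³

Profile (r,z), 5 vertices: (1,37) (2,32.5) (16.5,0) (17,9.5) (14.5,27)
edge 0: (1,37)→(2,32.5)  cross = 1·32.5 − 2·37 = -41.5000; (r_i+r_j)·cross = 3·-41.5000 = -124.5000
edge 1: (2,32.5)→(16.5,0)  cross = 2·0 − 16.5·32.5 = -536.2500; (r_i+r_j)·cross = 18.5·-536.2500 = -9920.6250
edge 2: (16.5,0)→(17,9.5)  cross = 16.5·9.5 − 17·0 = 156.7500; (r_i+r_j)·cross = 33.5·156.7500 = 5251.1250
edge 3: (17,9.5)→(14.5,27)  cross = 17·27 − 14.5·9.5 = 321.2500; (r_i+r_j)·cross = 31.5·321.2500 = 10119.3750
edge 4: (14.5,27)→(1,37)  cross = 14.5·37 − 1·27 = 509.5000; (r_i+r_j)·cross = 15.5·509.5000 = 7897.2500
Σcross = 409.7500 → A = |Σcross|/2 = 204.8750 mm²
Σ(r_i+r_j)·cross = 13222.6250 → first moment M = |Σ|/6 = 2203.7708
R_c = M/A = 2203.7708/204.8750 = 10.7567 mm
θ = 94° = 1.640609 rad
V = θ·R_c·A = 1.640609·10.7567·204.8750 = 3615.527 mm³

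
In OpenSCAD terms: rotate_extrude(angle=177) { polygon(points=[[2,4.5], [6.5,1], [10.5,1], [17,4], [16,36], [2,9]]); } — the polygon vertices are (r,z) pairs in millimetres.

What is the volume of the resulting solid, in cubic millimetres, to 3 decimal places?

Volume = 10159.392 mm³

Profile (r,z), 6 vertices: (2,4.5) (6.5,1) (10.5,1) (17,4) (16,36) (2,9)
edge 0: (2,4.5)→(6.5,1)  cross = 2·1 − 6.5·4.5 = -27.2500; (r_i+r_j)·cross = 8.5·-27.2500 = -231.6250
edge 1: (6.5,1)→(10.5,1)  cross = 6.5·1 − 10.5·1 = -4.0000; (r_i+r_j)·cross = 17·-4.0000 = -68.0000
edge 2: (10.5,1)→(17,4)  cross = 10.5·4 − 17·1 = 25.0000; (r_i+r_j)·cross = 27.5·25.0000 = 687.5000
edge 3: (17,4)→(16,36)  cross = 17·36 − 16·4 = 548.0000; (r_i+r_j)·cross = 33·548.0000 = 18084.0000
edge 4: (16,36)→(2,9)  cross = 16·9 − 2·36 = 72.0000; (r_i+r_j)·cross = 18·72.0000 = 1296.0000
edge 5: (2,9)→(2,4.5)  cross = 2·4.5 − 2·9 = -9.0000; (r_i+r_j)·cross = 4·-9.0000 = -36.0000
Σcross = 604.7500 → A = |Σcross|/2 = 302.3750 mm²
Σ(r_i+r_j)·cross = 19731.8750 → first moment M = |Σ|/6 = 3288.6458
R_c = M/A = 3288.6458/302.3750 = 10.8761 mm
θ = 177° = 3.089233 rad
V = θ·R_c·A = 3.089233·10.8761·302.3750 = 10159.392 mm³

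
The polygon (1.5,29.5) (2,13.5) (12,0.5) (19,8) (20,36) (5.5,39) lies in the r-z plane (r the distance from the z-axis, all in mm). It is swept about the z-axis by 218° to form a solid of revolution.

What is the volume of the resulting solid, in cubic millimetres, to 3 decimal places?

Profile (r,z), 6 vertices: (1.5,29.5) (2,13.5) (12,0.5) (19,8) (20,36) (5.5,39)
edge 0: (1.5,29.5)→(2,13.5)  cross = 1.5·13.5 − 2·29.5 = -38.7500; (r_i+r_j)·cross = 3.5·-38.7500 = -135.6250
edge 1: (2,13.5)→(12,0.5)  cross = 2·0.5 − 12·13.5 = -161.0000; (r_i+r_j)·cross = 14·-161.0000 = -2254.0000
edge 2: (12,0.5)→(19,8)  cross = 12·8 − 19·0.5 = 86.5000; (r_i+r_j)·cross = 31·86.5000 = 2681.5000
edge 3: (19,8)→(20,36)  cross = 19·36 − 20·8 = 524.0000; (r_i+r_j)·cross = 39·524.0000 = 20436.0000
edge 4: (20,36)→(5.5,39)  cross = 20·39 − 5.5·36 = 582.0000; (r_i+r_j)·cross = 25.5·582.0000 = 14841.0000
edge 5: (5.5,39)→(1.5,29.5)  cross = 5.5·29.5 − 1.5·39 = 103.7500; (r_i+r_j)·cross = 7·103.7500 = 726.2500
Σcross = 1096.5000 → A = |Σcross|/2 = 548.2500 mm²
Σ(r_i+r_j)·cross = 36295.1250 → first moment M = |Σ|/6 = 6049.1875
R_c = M/A = 6049.1875/548.2500 = 11.0336 mm
θ = 218° = 3.804818 rad
V = θ·R_c·A = 3.804818·11.0336·548.2500 = 23016.056 mm³

Volume = 23016.056 mm³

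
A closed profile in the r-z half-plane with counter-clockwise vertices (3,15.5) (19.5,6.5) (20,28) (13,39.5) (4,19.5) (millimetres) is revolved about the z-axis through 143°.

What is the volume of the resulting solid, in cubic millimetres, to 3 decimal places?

Profile (r,z), 5 vertices: (3,15.5) (19.5,6.5) (20,28) (13,39.5) (4,19.5)
edge 0: (3,15.5)→(19.5,6.5)  cross = 3·6.5 − 19.5·15.5 = -282.7500; (r_i+r_j)·cross = 22.5·-282.7500 = -6361.8750
edge 1: (19.5,6.5)→(20,28)  cross = 19.5·28 − 20·6.5 = 416.0000; (r_i+r_j)·cross = 39.5·416.0000 = 16432.0000
edge 2: (20,28)→(13,39.5)  cross = 20·39.5 − 13·28 = 426.0000; (r_i+r_j)·cross = 33·426.0000 = 14058.0000
edge 3: (13,39.5)→(4,19.5)  cross = 13·19.5 − 4·39.5 = 95.5000; (r_i+r_j)·cross = 17·95.5000 = 1623.5000
edge 4: (4,19.5)→(3,15.5)  cross = 4·15.5 − 3·19.5 = 3.5000; (r_i+r_j)·cross = 7·3.5000 = 24.5000
Σcross = 658.2500 → A = |Σcross|/2 = 329.1250 mm²
Σ(r_i+r_j)·cross = 25776.1250 → first moment M = |Σ|/6 = 4296.0208
R_c = M/A = 4296.0208/329.1250 = 13.0529 mm
θ = 143° = 2.495821 rad
V = θ·R_c·A = 2.495821·13.0529·329.1250 = 10722.098 mm³

Volume = 10722.098 mm³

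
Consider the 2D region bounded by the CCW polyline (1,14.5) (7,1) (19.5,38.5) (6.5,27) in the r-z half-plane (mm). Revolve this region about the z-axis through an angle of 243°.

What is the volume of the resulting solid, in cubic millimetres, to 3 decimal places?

Profile (r,z), 4 vertices: (1,14.5) (7,1) (19.5,38.5) (6.5,27)
edge 0: (1,14.5)→(7,1)  cross = 1·1 − 7·14.5 = -100.5000; (r_i+r_j)·cross = 8·-100.5000 = -804.0000
edge 1: (7,1)→(19.5,38.5)  cross = 7·38.5 − 19.5·1 = 250.0000; (r_i+r_j)·cross = 26.5·250.0000 = 6625.0000
edge 2: (19.5,38.5)→(6.5,27)  cross = 19.5·27 − 6.5·38.5 = 276.2500; (r_i+r_j)·cross = 26·276.2500 = 7182.5000
edge 3: (6.5,27)→(1,14.5)  cross = 6.5·14.5 − 1·27 = 67.2500; (r_i+r_j)·cross = 7.5·67.2500 = 504.3750
Σcross = 493.0000 → A = |Σcross|/2 = 246.5000 mm²
Σ(r_i+r_j)·cross = 13507.8750 → first moment M = |Σ|/6 = 2251.3125
R_c = M/A = 2251.3125/246.5000 = 9.1331 mm
θ = 243° = 4.241150 rad
V = θ·R_c·A = 4.241150·9.1331·246.5000 = 9548.154 mm³

Volume = 9548.154 mm³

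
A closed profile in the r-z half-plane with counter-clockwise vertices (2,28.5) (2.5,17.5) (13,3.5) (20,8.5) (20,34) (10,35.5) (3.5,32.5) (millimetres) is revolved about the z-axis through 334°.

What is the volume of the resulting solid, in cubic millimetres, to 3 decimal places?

Volume = 31268.900 mm³

Profile (r,z), 7 vertices: (2,28.5) (2.5,17.5) (13,3.5) (20,8.5) (20,34) (10,35.5) (3.5,32.5)
edge 0: (2,28.5)→(2.5,17.5)  cross = 2·17.5 − 2.5·28.5 = -36.2500; (r_i+r_j)·cross = 4.5·-36.2500 = -163.1250
edge 1: (2.5,17.5)→(13,3.5)  cross = 2.5·3.5 − 13·17.5 = -218.7500; (r_i+r_j)·cross = 15.5·-218.7500 = -3390.6250
edge 2: (13,3.5)→(20,8.5)  cross = 13·8.5 − 20·3.5 = 40.5000; (r_i+r_j)·cross = 33·40.5000 = 1336.5000
edge 3: (20,8.5)→(20,34)  cross = 20·34 − 20·8.5 = 510.0000; (r_i+r_j)·cross = 40·510.0000 = 20400.0000
edge 4: (20,34)→(10,35.5)  cross = 20·35.5 − 10·34 = 370.0000; (r_i+r_j)·cross = 30·370.0000 = 11100.0000
edge 5: (10,35.5)→(3.5,32.5)  cross = 10·32.5 − 3.5·35.5 = 200.7500; (r_i+r_j)·cross = 13.5·200.7500 = 2710.1250
edge 6: (3.5,32.5)→(2,28.5)  cross = 3.5·28.5 − 2·32.5 = 34.7500; (r_i+r_j)·cross = 5.5·34.7500 = 191.1250
Σcross = 901.0000 → A = |Σcross|/2 = 450.5000 mm²
Σ(r_i+r_j)·cross = 32184.0000 → first moment M = |Σ|/6 = 5364.0000
R_c = M/A = 5364.0000/450.5000 = 11.9068 mm
θ = 334° = 5.829400 rad
V = θ·R_c·A = 5.829400·11.9068·450.5000 = 31268.900 mm³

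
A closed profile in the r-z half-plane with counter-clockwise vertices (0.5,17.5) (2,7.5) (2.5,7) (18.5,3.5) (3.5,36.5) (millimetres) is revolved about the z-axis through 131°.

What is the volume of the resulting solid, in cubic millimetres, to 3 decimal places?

Volume = 4619.538 mm³

Profile (r,z), 5 vertices: (0.5,17.5) (2,7.5) (2.5,7) (18.5,3.5) (3.5,36.5)
edge 0: (0.5,17.5)→(2,7.5)  cross = 0.5·7.5 − 2·17.5 = -31.2500; (r_i+r_j)·cross = 2.5·-31.2500 = -78.1250
edge 1: (2,7.5)→(2.5,7)  cross = 2·7 − 2.5·7.5 = -4.7500; (r_i+r_j)·cross = 4.5·-4.7500 = -21.3750
edge 2: (2.5,7)→(18.5,3.5)  cross = 2.5·3.5 − 18.5·7 = -120.7500; (r_i+r_j)·cross = 21·-120.7500 = -2535.7500
edge 3: (18.5,3.5)→(3.5,36.5)  cross = 18.5·36.5 − 3.5·3.5 = 663.0000; (r_i+r_j)·cross = 22·663.0000 = 14586.0000
edge 4: (3.5,36.5)→(0.5,17.5)  cross = 3.5·17.5 − 0.5·36.5 = 43.0000; (r_i+r_j)·cross = 4·43.0000 = 172.0000
Σcross = 549.2500 → A = |Σcross|/2 = 274.6250 mm²
Σ(r_i+r_j)·cross = 12122.7500 → first moment M = |Σ|/6 = 2020.4583
R_c = M/A = 2020.4583/274.6250 = 7.3572 mm
θ = 131° = 2.286381 rad
V = θ·R_c·A = 2.286381·7.3572·274.6250 = 4619.538 mm³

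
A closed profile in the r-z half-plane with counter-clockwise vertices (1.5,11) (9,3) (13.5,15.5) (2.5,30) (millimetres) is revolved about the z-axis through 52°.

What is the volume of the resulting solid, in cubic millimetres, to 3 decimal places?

Profile (r,z), 4 vertices: (1.5,11) (9,3) (13.5,15.5) (2.5,30)
edge 0: (1.5,11)→(9,3)  cross = 1.5·3 − 9·11 = -94.5000; (r_i+r_j)·cross = 10.5·-94.5000 = -992.2500
edge 1: (9,3)→(13.5,15.5)  cross = 9·15.5 − 13.5·3 = 99.0000; (r_i+r_j)·cross = 22.5·99.0000 = 2227.5000
edge 2: (13.5,15.5)→(2.5,30)  cross = 13.5·30 − 2.5·15.5 = 366.2500; (r_i+r_j)·cross = 16·366.2500 = 5860.0000
edge 3: (2.5,30)→(1.5,11)  cross = 2.5·11 − 1.5·30 = -17.5000; (r_i+r_j)·cross = 4·-17.5000 = -70.0000
Σcross = 353.2500 → A = |Σcross|/2 = 176.6250 mm²
Σ(r_i+r_j)·cross = 7025.2500 → first moment M = |Σ|/6 = 1170.8750
R_c = M/A = 1170.8750/176.6250 = 6.6292 mm
θ = 52° = 0.907571 rad
V = θ·R_c·A = 0.907571·6.6292·176.6250 = 1062.652 mm³

Volume = 1062.652 mm³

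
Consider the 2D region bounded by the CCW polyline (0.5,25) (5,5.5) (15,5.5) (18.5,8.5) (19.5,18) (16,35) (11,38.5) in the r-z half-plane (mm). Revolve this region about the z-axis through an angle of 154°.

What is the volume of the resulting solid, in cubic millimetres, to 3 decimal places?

Volume = 12824.703 mm³

Profile (r,z), 7 vertices: (0.5,25) (5,5.5) (15,5.5) (18.5,8.5) (19.5,18) (16,35) (11,38.5)
edge 0: (0.5,25)→(5,5.5)  cross = 0.5·5.5 − 5·25 = -122.2500; (r_i+r_j)·cross = 5.5·-122.2500 = -672.3750
edge 1: (5,5.5)→(15,5.5)  cross = 5·5.5 − 15·5.5 = -55.0000; (r_i+r_j)·cross = 20·-55.0000 = -1100.0000
edge 2: (15,5.5)→(18.5,8.5)  cross = 15·8.5 − 18.5·5.5 = 25.7500; (r_i+r_j)·cross = 33.5·25.7500 = 862.6250
edge 3: (18.5,8.5)→(19.5,18)  cross = 18.5·18 − 19.5·8.5 = 167.2500; (r_i+r_j)·cross = 38·167.2500 = 6355.5000
edge 4: (19.5,18)→(16,35)  cross = 19.5·35 − 16·18 = 394.5000; (r_i+r_j)·cross = 35.5·394.5000 = 14004.7500
edge 5: (16,35)→(11,38.5)  cross = 16·38.5 − 11·35 = 231.0000; (r_i+r_j)·cross = 27·231.0000 = 6237.0000
edge 6: (11,38.5)→(0.5,25)  cross = 11·25 − 0.5·38.5 = 255.7500; (r_i+r_j)·cross = 11.5·255.7500 = 2941.1250
Σcross = 897.0000 → A = |Σcross|/2 = 448.5000 mm²
Σ(r_i+r_j)·cross = 28628.6250 → first moment M = |Σ|/6 = 4771.4375
R_c = M/A = 4771.4375/448.5000 = 10.6387 mm
θ = 154° = 2.687807 rad
V = θ·R_c·A = 2.687807·10.6387·448.5000 = 12824.703 mm³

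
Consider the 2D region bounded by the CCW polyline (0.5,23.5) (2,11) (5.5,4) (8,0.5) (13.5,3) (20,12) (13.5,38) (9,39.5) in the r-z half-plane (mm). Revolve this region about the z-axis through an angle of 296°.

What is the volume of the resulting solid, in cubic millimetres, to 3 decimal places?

Volume = 25015.694 mm³

Profile (r,z), 8 vertices: (0.5,23.5) (2,11) (5.5,4) (8,0.5) (13.5,3) (20,12) (13.5,38) (9,39.5)
edge 0: (0.5,23.5)→(2,11)  cross = 0.5·11 − 2·23.5 = -41.5000; (r_i+r_j)·cross = 2.5·-41.5000 = -103.7500
edge 1: (2,11)→(5.5,4)  cross = 2·4 − 5.5·11 = -52.5000; (r_i+r_j)·cross = 7.5·-52.5000 = -393.7500
edge 2: (5.5,4)→(8,0.5)  cross = 5.5·0.5 − 8·4 = -29.2500; (r_i+r_j)·cross = 13.5·-29.2500 = -394.8750
edge 3: (8,0.5)→(13.5,3)  cross = 8·3 − 13.5·0.5 = 17.2500; (r_i+r_j)·cross = 21.5·17.2500 = 370.8750
edge 4: (13.5,3)→(20,12)  cross = 13.5·12 − 20·3 = 102.0000; (r_i+r_j)·cross = 33.5·102.0000 = 3417.0000
edge 5: (20,12)→(13.5,38)  cross = 20·38 − 13.5·12 = 598.0000; (r_i+r_j)·cross = 33.5·598.0000 = 20033.0000
edge 6: (13.5,38)→(9,39.5)  cross = 13.5·39.5 − 9·38 = 191.2500; (r_i+r_j)·cross = 22.5·191.2500 = 4303.1250
edge 7: (9,39.5)→(0.5,23.5)  cross = 9·23.5 − 0.5·39.5 = 191.7500; (r_i+r_j)·cross = 9.5·191.7500 = 1821.6250
Σcross = 977.0000 → A = |Σcross|/2 = 488.5000 mm²
Σ(r_i+r_j)·cross = 29053.2500 → first moment M = |Σ|/6 = 4842.2083
R_c = M/A = 4842.2083/488.5000 = 9.9124 mm
θ = 296° = 5.166175 rad
V = θ·R_c·A = 5.166175·9.9124·488.5000 = 25015.694 mm³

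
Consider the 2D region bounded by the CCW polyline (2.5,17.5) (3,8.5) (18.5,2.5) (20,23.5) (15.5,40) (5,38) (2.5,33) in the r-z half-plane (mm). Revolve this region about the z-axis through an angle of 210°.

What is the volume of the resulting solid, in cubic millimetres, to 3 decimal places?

Profile (r,z), 7 vertices: (2.5,17.5) (3,8.5) (18.5,2.5) (20,23.5) (15.5,40) (5,38) (2.5,33)
edge 0: (2.5,17.5)→(3,8.5)  cross = 2.5·8.5 − 3·17.5 = -31.2500; (r_i+r_j)·cross = 5.5·-31.2500 = -171.8750
edge 1: (3,8.5)→(18.5,2.5)  cross = 3·2.5 − 18.5·8.5 = -149.7500; (r_i+r_j)·cross = 21.5·-149.7500 = -3219.6250
edge 2: (18.5,2.5)→(20,23.5)  cross = 18.5·23.5 − 20·2.5 = 384.7500; (r_i+r_j)·cross = 38.5·384.7500 = 14812.8750
edge 3: (20,23.5)→(15.5,40)  cross = 20·40 − 15.5·23.5 = 435.7500; (r_i+r_j)·cross = 35.5·435.7500 = 15469.1250
edge 4: (15.5,40)→(5,38)  cross = 15.5·38 − 5·40 = 389.0000; (r_i+r_j)·cross = 20.5·389.0000 = 7974.5000
edge 5: (5,38)→(2.5,33)  cross = 5·33 − 2.5·38 = 70.0000; (r_i+r_j)·cross = 7.5·70.0000 = 525.0000
edge 6: (2.5,33)→(2.5,17.5)  cross = 2.5·17.5 − 2.5·33 = -38.7500; (r_i+r_j)·cross = 5·-38.7500 = -193.7500
Σcross = 1059.7500 → A = |Σcross|/2 = 529.8750 mm²
Σ(r_i+r_j)·cross = 35196.2500 → first moment M = |Σ|/6 = 5866.0417
R_c = M/A = 5866.0417/529.8750 = 11.0706 mm
θ = 210° = 3.665191 rad
V = θ·R_c·A = 3.665191·11.0706·529.8750 = 21500.166 mm³

Volume = 21500.166 mm³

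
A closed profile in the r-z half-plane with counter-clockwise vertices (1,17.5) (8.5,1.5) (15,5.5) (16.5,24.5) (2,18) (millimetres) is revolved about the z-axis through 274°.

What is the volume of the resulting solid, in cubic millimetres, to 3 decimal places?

Volume = 9984.939 mm³

Profile (r,z), 5 vertices: (1,17.5) (8.5,1.5) (15,5.5) (16.5,24.5) (2,18)
edge 0: (1,17.5)→(8.5,1.5)  cross = 1·1.5 − 8.5·17.5 = -147.2500; (r_i+r_j)·cross = 9.5·-147.2500 = -1398.8750
edge 1: (8.5,1.5)→(15,5.5)  cross = 8.5·5.5 − 15·1.5 = 24.2500; (r_i+r_j)·cross = 23.5·24.2500 = 569.8750
edge 2: (15,5.5)→(16.5,24.5)  cross = 15·24.5 − 16.5·5.5 = 276.7500; (r_i+r_j)·cross = 31.5·276.7500 = 8717.6250
edge 3: (16.5,24.5)→(2,18)  cross = 16.5·18 − 2·24.5 = 248.0000; (r_i+r_j)·cross = 18.5·248.0000 = 4588.0000
edge 4: (2,18)→(1,17.5)  cross = 2·17.5 − 1·18 = 17.0000; (r_i+r_j)·cross = 3·17.0000 = 51.0000
Σcross = 418.7500 → A = |Σcross|/2 = 209.3750 mm²
Σ(r_i+r_j)·cross = 12527.6250 → first moment M = |Σ|/6 = 2087.9375
R_c = M/A = 2087.9375/209.3750 = 9.9722 mm
θ = 274° = 4.782202 rad
V = θ·R_c·A = 4.782202·9.9722·209.3750 = 9984.939 mm³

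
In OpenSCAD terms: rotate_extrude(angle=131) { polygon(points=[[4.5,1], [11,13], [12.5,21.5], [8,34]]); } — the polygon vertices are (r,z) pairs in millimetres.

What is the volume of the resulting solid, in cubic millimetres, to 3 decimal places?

Profile (r,z), 4 vertices: (4.5,1) (11,13) (12.5,21.5) (8,34)
edge 0: (4.5,1)→(11,13)  cross = 4.5·13 − 11·1 = 47.5000; (r_i+r_j)·cross = 15.5·47.5000 = 736.2500
edge 1: (11,13)→(12.5,21.5)  cross = 11·21.5 − 12.5·13 = 74.0000; (r_i+r_j)·cross = 23.5·74.0000 = 1739.0000
edge 2: (12.5,21.5)→(8,34)  cross = 12.5·34 − 8·21.5 = 253.0000; (r_i+r_j)·cross = 20.5·253.0000 = 5186.5000
edge 3: (8,34)→(4.5,1)  cross = 8·1 − 4.5·34 = -145.0000; (r_i+r_j)·cross = 12.5·-145.0000 = -1812.5000
Σcross = 229.5000 → A = |Σcross|/2 = 114.7500 mm²
Σ(r_i+r_j)·cross = 5849.2500 → first moment M = |Σ|/6 = 974.8750
R_c = M/A = 974.8750/114.7500 = 8.4956 mm
θ = 131° = 2.286381 rad
V = θ·R_c·A = 2.286381·8.4956·114.7500 = 2228.936 mm³

Volume = 2228.936 mm³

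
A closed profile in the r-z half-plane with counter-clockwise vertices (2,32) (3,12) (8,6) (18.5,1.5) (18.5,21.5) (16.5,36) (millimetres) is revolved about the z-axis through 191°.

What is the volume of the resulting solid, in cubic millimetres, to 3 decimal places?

Profile (r,z), 6 vertices: (2,32) (3,12) (8,6) (18.5,1.5) (18.5,21.5) (16.5,36)
edge 0: (2,32)→(3,12)  cross = 2·12 − 3·32 = -72.0000; (r_i+r_j)·cross = 5·-72.0000 = -360.0000
edge 1: (3,12)→(8,6)  cross = 3·6 − 8·12 = -78.0000; (r_i+r_j)·cross = 11·-78.0000 = -858.0000
edge 2: (8,6)→(18.5,1.5)  cross = 8·1.5 − 18.5·6 = -99.0000; (r_i+r_j)·cross = 26.5·-99.0000 = -2623.5000
edge 3: (18.5,1.5)→(18.5,21.5)  cross = 18.5·21.5 − 18.5·1.5 = 370.0000; (r_i+r_j)·cross = 37·370.0000 = 13690.0000
edge 4: (18.5,21.5)→(16.5,36)  cross = 18.5·36 − 16.5·21.5 = 311.2500; (r_i+r_j)·cross = 35·311.2500 = 10893.7500
edge 5: (16.5,36)→(2,32)  cross = 16.5·32 − 2·36 = 456.0000; (r_i+r_j)·cross = 18.5·456.0000 = 8436.0000
Σcross = 888.2500 → A = |Σcross|/2 = 444.1250 mm²
Σ(r_i+r_j)·cross = 29178.2500 → first moment M = |Σ|/6 = 4863.0417
R_c = M/A = 4863.0417/444.1250 = 10.9497 mm
θ = 191° = 3.333579 rad
V = θ·R_c·A = 3.333579·10.9497·444.1250 = 16211.333 mm³

Volume = 16211.333 mm³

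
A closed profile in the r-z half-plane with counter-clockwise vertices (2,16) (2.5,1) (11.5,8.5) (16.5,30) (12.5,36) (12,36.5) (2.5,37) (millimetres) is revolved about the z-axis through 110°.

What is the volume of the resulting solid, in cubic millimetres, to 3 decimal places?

Volume = 5633.356 mm³

Profile (r,z), 7 vertices: (2,16) (2.5,1) (11.5,8.5) (16.5,30) (12.5,36) (12,36.5) (2.5,37)
edge 0: (2,16)→(2.5,1)  cross = 2·1 − 2.5·16 = -38.0000; (r_i+r_j)·cross = 4.5·-38.0000 = -171.0000
edge 1: (2.5,1)→(11.5,8.5)  cross = 2.5·8.5 − 11.5·1 = 9.7500; (r_i+r_j)·cross = 14·9.7500 = 136.5000
edge 2: (11.5,8.5)→(16.5,30)  cross = 11.5·30 − 16.5·8.5 = 204.7500; (r_i+r_j)·cross = 28·204.7500 = 5733.0000
edge 3: (16.5,30)→(12.5,36)  cross = 16.5·36 − 12.5·30 = 219.0000; (r_i+r_j)·cross = 29·219.0000 = 6351.0000
edge 4: (12.5,36)→(12,36.5)  cross = 12.5·36.5 − 12·36 = 24.2500; (r_i+r_j)·cross = 24.5·24.2500 = 594.1250
edge 5: (12,36.5)→(2.5,37)  cross = 12·37 − 2.5·36.5 = 352.7500; (r_i+r_j)·cross = 14.5·352.7500 = 5114.8750
edge 6: (2.5,37)→(2,16)  cross = 2.5·16 − 2·37 = -34.0000; (r_i+r_j)·cross = 4.5·-34.0000 = -153.0000
Σcross = 738.5000 → A = |Σcross|/2 = 369.2500 mm²
Σ(r_i+r_j)·cross = 17605.5000 → first moment M = |Σ|/6 = 2934.2500
R_c = M/A = 2934.2500/369.2500 = 7.9465 mm
θ = 110° = 1.919862 rad
V = θ·R_c·A = 1.919862·7.9465·369.2500 = 5633.356 mm³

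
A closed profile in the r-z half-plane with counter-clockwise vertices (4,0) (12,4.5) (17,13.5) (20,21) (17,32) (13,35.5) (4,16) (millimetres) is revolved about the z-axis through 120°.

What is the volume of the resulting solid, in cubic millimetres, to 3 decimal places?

Volume = 7921.177 mm³

Profile (r,z), 7 vertices: (4,0) (12,4.5) (17,13.5) (20,21) (17,32) (13,35.5) (4,16)
edge 0: (4,0)→(12,4.5)  cross = 4·4.5 − 12·0 = 18.0000; (r_i+r_j)·cross = 16·18.0000 = 288.0000
edge 1: (12,4.5)→(17,13.5)  cross = 12·13.5 − 17·4.5 = 85.5000; (r_i+r_j)·cross = 29·85.5000 = 2479.5000
edge 2: (17,13.5)→(20,21)  cross = 17·21 − 20·13.5 = 87.0000; (r_i+r_j)·cross = 37·87.0000 = 3219.0000
edge 3: (20,21)→(17,32)  cross = 20·32 − 17·21 = 283.0000; (r_i+r_j)·cross = 37·283.0000 = 10471.0000
edge 4: (17,32)→(13,35.5)  cross = 17·35.5 − 13·32 = 187.5000; (r_i+r_j)·cross = 30·187.5000 = 5625.0000
edge 5: (13,35.5)→(4,16)  cross = 13·16 − 4·35.5 = 66.0000; (r_i+r_j)·cross = 17·66.0000 = 1122.0000
edge 6: (4,16)→(4,0)  cross = 4·0 − 4·16 = -64.0000; (r_i+r_j)·cross = 8·-64.0000 = -512.0000
Σcross = 663.0000 → A = |Σcross|/2 = 331.5000 mm²
Σ(r_i+r_j)·cross = 22692.5000 → first moment M = |Σ|/6 = 3782.0833
R_c = M/A = 3782.0833/331.5000 = 11.4090 mm
θ = 120° = 2.094395 rad
V = θ·R_c·A = 2.094395·11.4090·331.5000 = 7921.177 mm³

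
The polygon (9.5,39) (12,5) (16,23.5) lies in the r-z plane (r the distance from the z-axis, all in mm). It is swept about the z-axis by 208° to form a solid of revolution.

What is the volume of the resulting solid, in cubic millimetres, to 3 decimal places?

Volume = 4135.121 mm³

Profile (r,z), 3 vertices: (9.5,39) (12,5) (16,23.5)
edge 0: (9.5,39)→(12,5)  cross = 9.5·5 − 12·39 = -420.5000; (r_i+r_j)·cross = 21.5·-420.5000 = -9040.7500
edge 1: (12,5)→(16,23.5)  cross = 12·23.5 − 16·5 = 202.0000; (r_i+r_j)·cross = 28·202.0000 = 5656.0000
edge 2: (16,23.5)→(9.5,39)  cross = 16·39 − 9.5·23.5 = 400.7500; (r_i+r_j)·cross = 25.5·400.7500 = 10219.1250
Σcross = 182.2500 → A = |Σcross|/2 = 91.1250 mm²
Σ(r_i+r_j)·cross = 6834.3750 → first moment M = |Σ|/6 = 1139.0625
R_c = M/A = 1139.0625/91.1250 = 12.5000 mm
θ = 208° = 3.630285 rad
V = θ·R_c·A = 3.630285·12.5000·91.1250 = 4135.121 mm³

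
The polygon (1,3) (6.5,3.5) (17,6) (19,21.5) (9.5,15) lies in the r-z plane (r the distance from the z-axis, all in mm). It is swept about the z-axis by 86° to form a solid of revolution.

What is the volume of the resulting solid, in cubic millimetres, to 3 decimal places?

Profile (r,z), 5 vertices: (1,3) (6.5,3.5) (17,6) (19,21.5) (9.5,15)
edge 0: (1,3)→(6.5,3.5)  cross = 1·3.5 − 6.5·3 = -16.0000; (r_i+r_j)·cross = 7.5·-16.0000 = -120.0000
edge 1: (6.5,3.5)→(17,6)  cross = 6.5·6 − 17·3.5 = -20.5000; (r_i+r_j)·cross = 23.5·-20.5000 = -481.7500
edge 2: (17,6)→(19,21.5)  cross = 17·21.5 − 19·6 = 251.5000; (r_i+r_j)·cross = 36·251.5000 = 9054.0000
edge 3: (19,21.5)→(9.5,15)  cross = 19·15 − 9.5·21.5 = 80.7500; (r_i+r_j)·cross = 28.5·80.7500 = 2301.3750
edge 4: (9.5,15)→(1,3)  cross = 9.5·3 − 1·15 = 13.5000; (r_i+r_j)·cross = 10.5·13.5000 = 141.7500
Σcross = 309.2500 → A = |Σcross|/2 = 154.6250 mm²
Σ(r_i+r_j)·cross = 10895.3750 → first moment M = |Σ|/6 = 1815.8958
R_c = M/A = 1815.8958/154.6250 = 11.7439 mm
θ = 86° = 1.500983 rad
V = θ·R_c·A = 1.500983·11.7439·154.6250 = 2725.629 mm³

Volume = 2725.629 mm³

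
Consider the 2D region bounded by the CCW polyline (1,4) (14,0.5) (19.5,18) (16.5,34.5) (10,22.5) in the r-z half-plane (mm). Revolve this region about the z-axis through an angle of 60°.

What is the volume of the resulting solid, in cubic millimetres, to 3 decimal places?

Profile (r,z), 5 vertices: (1,4) (14,0.5) (19.5,18) (16.5,34.5) (10,22.5)
edge 0: (1,4)→(14,0.5)  cross = 1·0.5 − 14·4 = -55.5000; (r_i+r_j)·cross = 15·-55.5000 = -832.5000
edge 1: (14,0.5)→(19.5,18)  cross = 14·18 − 19.5·0.5 = 242.2500; (r_i+r_j)·cross = 33.5·242.2500 = 8115.3750
edge 2: (19.5,18)→(16.5,34.5)  cross = 19.5·34.5 − 16.5·18 = 375.7500; (r_i+r_j)·cross = 36·375.7500 = 13527.0000
edge 3: (16.5,34.5)→(10,22.5)  cross = 16.5·22.5 − 10·34.5 = 26.2500; (r_i+r_j)·cross = 26.5·26.2500 = 695.6250
edge 4: (10,22.5)→(1,4)  cross = 10·4 − 1·22.5 = 17.5000; (r_i+r_j)·cross = 11·17.5000 = 192.5000
Σcross = 606.2500 → A = |Σcross|/2 = 303.1250 mm²
Σ(r_i+r_j)·cross = 21698.0000 → first moment M = |Σ|/6 = 3616.3333
R_c = M/A = 3616.3333/303.1250 = 11.9302 mm
θ = 60° = 1.047198 rad
V = θ·R_c·A = 1.047198·11.9302·303.1250 = 3787.015 mm³

Volume = 3787.015 mm³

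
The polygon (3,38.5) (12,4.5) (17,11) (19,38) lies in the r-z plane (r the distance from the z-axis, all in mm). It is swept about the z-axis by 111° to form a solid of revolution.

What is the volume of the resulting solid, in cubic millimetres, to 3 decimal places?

Volume = 7813.516 mm³

Profile (r,z), 4 vertices: (3,38.5) (12,4.5) (17,11) (19,38)
edge 0: (3,38.5)→(12,4.5)  cross = 3·4.5 − 12·38.5 = -448.5000; (r_i+r_j)·cross = 15·-448.5000 = -6727.5000
edge 1: (12,4.5)→(17,11)  cross = 12·11 − 17·4.5 = 55.5000; (r_i+r_j)·cross = 29·55.5000 = 1609.5000
edge 2: (17,11)→(19,38)  cross = 17·38 − 19·11 = 437.0000; (r_i+r_j)·cross = 36·437.0000 = 15732.0000
edge 3: (19,38)→(3,38.5)  cross = 19·38.5 − 3·38 = 617.5000; (r_i+r_j)·cross = 22·617.5000 = 13585.0000
Σcross = 661.5000 → A = |Σcross|/2 = 330.7500 mm²
Σ(r_i+r_j)·cross = 24199.0000 → first moment M = |Σ|/6 = 4033.1667
R_c = M/A = 4033.1667/330.7500 = 12.1940 mm
θ = 111° = 1.937315 rad
V = θ·R_c·A = 1.937315·12.1940·330.7500 = 7813.516 mm³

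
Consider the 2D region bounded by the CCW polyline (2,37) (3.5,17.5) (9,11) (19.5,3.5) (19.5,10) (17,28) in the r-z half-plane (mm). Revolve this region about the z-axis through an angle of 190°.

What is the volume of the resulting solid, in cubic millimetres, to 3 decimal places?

Volume = 12342.343 mm³

Profile (r,z), 6 vertices: (2,37) (3.5,17.5) (9,11) (19.5,3.5) (19.5,10) (17,28)
edge 0: (2,37)→(3.5,17.5)  cross = 2·17.5 − 3.5·37 = -94.5000; (r_i+r_j)·cross = 5.5·-94.5000 = -519.7500
edge 1: (3.5,17.5)→(9,11)  cross = 3.5·11 − 9·17.5 = -119.0000; (r_i+r_j)·cross = 12.5·-119.0000 = -1487.5000
edge 2: (9,11)→(19.5,3.5)  cross = 9·3.5 − 19.5·11 = -183.0000; (r_i+r_j)·cross = 28.5·-183.0000 = -5215.5000
edge 3: (19.5,3.5)→(19.5,10)  cross = 19.5·10 − 19.5·3.5 = 126.7500; (r_i+r_j)·cross = 39·126.7500 = 4943.2500
edge 4: (19.5,10)→(17,28)  cross = 19.5·28 − 17·10 = 376.0000; (r_i+r_j)·cross = 36.5·376.0000 = 13724.0000
edge 5: (17,28)→(2,37)  cross = 17·37 − 2·28 = 573.0000; (r_i+r_j)·cross = 19·573.0000 = 10887.0000
Σcross = 679.2500 → A = |Σcross|/2 = 339.6250 mm²
Σ(r_i+r_j)·cross = 22331.5000 → first moment M = |Σ|/6 = 3721.9167
R_c = M/A = 3721.9167/339.6250 = 10.9589 mm
θ = 190° = 3.316126 rad
V = θ·R_c·A = 3.316126·10.9589·339.6250 = 12342.343 mm³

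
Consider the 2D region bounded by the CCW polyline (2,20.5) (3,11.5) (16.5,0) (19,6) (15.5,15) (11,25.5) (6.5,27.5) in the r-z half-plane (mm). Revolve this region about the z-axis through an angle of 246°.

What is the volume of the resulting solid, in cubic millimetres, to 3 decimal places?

Volume = 11024.124 mm³

Profile (r,z), 7 vertices: (2,20.5) (3,11.5) (16.5,0) (19,6) (15.5,15) (11,25.5) (6.5,27.5)
edge 0: (2,20.5)→(3,11.5)  cross = 2·11.5 − 3·20.5 = -38.5000; (r_i+r_j)·cross = 5·-38.5000 = -192.5000
edge 1: (3,11.5)→(16.5,0)  cross = 3·0 − 16.5·11.5 = -189.7500; (r_i+r_j)·cross = 19.5·-189.7500 = -3700.1250
edge 2: (16.5,0)→(19,6)  cross = 16.5·6 − 19·0 = 99.0000; (r_i+r_j)·cross = 35.5·99.0000 = 3514.5000
edge 3: (19,6)→(15.5,15)  cross = 19·15 − 15.5·6 = 192.0000; (r_i+r_j)·cross = 34.5·192.0000 = 6624.0000
edge 4: (15.5,15)→(11,25.5)  cross = 15.5·25.5 − 11·15 = 230.2500; (r_i+r_j)·cross = 26.5·230.2500 = 6101.6250
edge 5: (11,25.5)→(6.5,27.5)  cross = 11·27.5 − 6.5·25.5 = 136.7500; (r_i+r_j)·cross = 17.5·136.7500 = 2393.1250
edge 6: (6.5,27.5)→(2,20.5)  cross = 6.5·20.5 − 2·27.5 = 78.2500; (r_i+r_j)·cross = 8.5·78.2500 = 665.1250
Σcross = 508.0000 → A = |Σcross|/2 = 254.0000 mm²
Σ(r_i+r_j)·cross = 15405.7500 → first moment M = |Σ|/6 = 2567.6250
R_c = M/A = 2567.6250/254.0000 = 10.1088 mm
θ = 246° = 4.293510 rad
V = θ·R_c·A = 4.293510·10.1088·254.0000 = 11024.124 mm³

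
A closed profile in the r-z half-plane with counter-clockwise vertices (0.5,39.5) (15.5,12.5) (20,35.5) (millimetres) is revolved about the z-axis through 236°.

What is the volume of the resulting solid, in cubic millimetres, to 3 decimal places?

Volume = 11529.017 mm³

Profile (r,z), 3 vertices: (0.5,39.5) (15.5,12.5) (20,35.5)
edge 0: (0.5,39.5)→(15.5,12.5)  cross = 0.5·12.5 − 15.5·39.5 = -606.0000; (r_i+r_j)·cross = 16·-606.0000 = -9696.0000
edge 1: (15.5,12.5)→(20,35.5)  cross = 15.5·35.5 − 20·12.5 = 300.2500; (r_i+r_j)·cross = 35.5·300.2500 = 10658.8750
edge 2: (20,35.5)→(0.5,39.5)  cross = 20·39.5 − 0.5·35.5 = 772.2500; (r_i+r_j)·cross = 20.5·772.2500 = 15831.1250
Σcross = 466.5000 → A = |Σcross|/2 = 233.2500 mm²
Σ(r_i+r_j)·cross = 16794.0000 → first moment M = |Σ|/6 = 2799.0000
R_c = M/A = 2799.0000/233.2500 = 12.0000 mm
θ = 236° = 4.118977 rad
V = θ·R_c·A = 4.118977·12.0000·233.2500 = 11529.017 mm³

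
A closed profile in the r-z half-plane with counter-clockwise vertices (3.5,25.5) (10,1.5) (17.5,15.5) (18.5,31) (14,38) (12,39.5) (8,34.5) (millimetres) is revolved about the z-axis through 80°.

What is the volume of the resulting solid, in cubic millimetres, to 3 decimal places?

Volume = 5482.166 mm³

Profile (r,z), 7 vertices: (3.5,25.5) (10,1.5) (17.5,15.5) (18.5,31) (14,38) (12,39.5) (8,34.5)
edge 0: (3.5,25.5)→(10,1.5)  cross = 3.5·1.5 − 10·25.5 = -249.7500; (r_i+r_j)·cross = 13.5·-249.7500 = -3371.6250
edge 1: (10,1.5)→(17.5,15.5)  cross = 10·15.5 − 17.5·1.5 = 128.7500; (r_i+r_j)·cross = 27.5·128.7500 = 3540.6250
edge 2: (17.5,15.5)→(18.5,31)  cross = 17.5·31 − 18.5·15.5 = 255.7500; (r_i+r_j)·cross = 36·255.7500 = 9207.0000
edge 3: (18.5,31)→(14,38)  cross = 18.5·38 − 14·31 = 269.0000; (r_i+r_j)·cross = 32.5·269.0000 = 8742.5000
edge 4: (14,38)→(12,39.5)  cross = 14·39.5 − 12·38 = 97.0000; (r_i+r_j)·cross = 26·97.0000 = 2522.0000
edge 5: (12,39.5)→(8,34.5)  cross = 12·34.5 − 8·39.5 = 98.0000; (r_i+r_j)·cross = 20·98.0000 = 1960.0000
edge 6: (8,34.5)→(3.5,25.5)  cross = 8·25.5 − 3.5·34.5 = 83.2500; (r_i+r_j)·cross = 11.5·83.2500 = 957.3750
Σcross = 682.0000 → A = |Σcross|/2 = 341.0000 mm²
Σ(r_i+r_j)·cross = 23557.8750 → first moment M = |Σ|/6 = 3926.3125
R_c = M/A = 3926.3125/341.0000 = 11.5141 mm
θ = 80° = 1.396263 rad
V = θ·R_c·A = 1.396263·11.5141·341.0000 = 5482.166 mm³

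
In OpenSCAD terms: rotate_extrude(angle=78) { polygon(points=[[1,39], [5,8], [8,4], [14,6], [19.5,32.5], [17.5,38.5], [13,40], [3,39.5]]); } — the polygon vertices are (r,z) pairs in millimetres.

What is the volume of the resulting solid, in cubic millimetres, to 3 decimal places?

Volume = 6552.154 mm³

Profile (r,z), 8 vertices: (1,39) (5,8) (8,4) (14,6) (19.5,32.5) (17.5,38.5) (13,40) (3,39.5)
edge 0: (1,39)→(5,8)  cross = 1·8 − 5·39 = -187.0000; (r_i+r_j)·cross = 6·-187.0000 = -1122.0000
edge 1: (5,8)→(8,4)  cross = 5·4 − 8·8 = -44.0000; (r_i+r_j)·cross = 13·-44.0000 = -572.0000
edge 2: (8,4)→(14,6)  cross = 8·6 − 14·4 = -8.0000; (r_i+r_j)·cross = 22·-8.0000 = -176.0000
edge 3: (14,6)→(19.5,32.5)  cross = 14·32.5 − 19.5·6 = 338.0000; (r_i+r_j)·cross = 33.5·338.0000 = 11323.0000
edge 4: (19.5,32.5)→(17.5,38.5)  cross = 19.5·38.5 − 17.5·32.5 = 182.0000; (r_i+r_j)·cross = 37·182.0000 = 6734.0000
edge 5: (17.5,38.5)→(13,40)  cross = 17.5·40 − 13·38.5 = 199.5000; (r_i+r_j)·cross = 30.5·199.5000 = 6084.7500
edge 6: (13,40)→(3,39.5)  cross = 13·39.5 − 3·40 = 393.5000; (r_i+r_j)·cross = 16·393.5000 = 6296.0000
edge 7: (3,39.5)→(1,39)  cross = 3·39 − 1·39.5 = 77.5000; (r_i+r_j)·cross = 4·77.5000 = 310.0000
Σcross = 951.5000 → A = |Σcross|/2 = 475.7500 mm²
Σ(r_i+r_j)·cross = 28877.7500 → first moment M = |Σ|/6 = 4812.9583
R_c = M/A = 4812.9583/475.7500 = 10.1166 mm
θ = 78° = 1.361357 rad
V = θ·R_c·A = 1.361357·10.1166·475.7500 = 6552.154 mm³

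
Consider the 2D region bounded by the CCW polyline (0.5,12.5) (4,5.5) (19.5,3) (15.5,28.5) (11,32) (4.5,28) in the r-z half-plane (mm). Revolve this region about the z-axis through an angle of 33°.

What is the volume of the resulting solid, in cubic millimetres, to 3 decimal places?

Profile (r,z), 6 vertices: (0.5,12.5) (4,5.5) (19.5,3) (15.5,28.5) (11,32) (4.5,28)
edge 0: (0.5,12.5)→(4,5.5)  cross = 0.5·5.5 − 4·12.5 = -47.2500; (r_i+r_j)·cross = 4.5·-47.2500 = -212.6250
edge 1: (4,5.5)→(19.5,3)  cross = 4·3 − 19.5·5.5 = -95.2500; (r_i+r_j)·cross = 23.5·-95.2500 = -2238.3750
edge 2: (19.5,3)→(15.5,28.5)  cross = 19.5·28.5 − 15.5·3 = 509.2500; (r_i+r_j)·cross = 35·509.2500 = 17823.7500
edge 3: (15.5,28.5)→(11,32)  cross = 15.5·32 − 11·28.5 = 182.5000; (r_i+r_j)·cross = 26.5·182.5000 = 4836.2500
edge 4: (11,32)→(4.5,28)  cross = 11·28 − 4.5·32 = 164.0000; (r_i+r_j)·cross = 15.5·164.0000 = 2542.0000
edge 5: (4.5,28)→(0.5,12.5)  cross = 4.5·12.5 − 0.5·28 = 42.2500; (r_i+r_j)·cross = 5·42.2500 = 211.2500
Σcross = 755.5000 → A = |Σcross|/2 = 377.7500 mm²
Σ(r_i+r_j)·cross = 22962.2500 → first moment M = |Σ|/6 = 3827.0417
R_c = M/A = 3827.0417/377.7500 = 10.1311 mm
θ = 33° = 0.575959 rad
V = θ·R_c·A = 0.575959·10.1311·377.7500 = 2204.218 mm³

Volume = 2204.218 mm³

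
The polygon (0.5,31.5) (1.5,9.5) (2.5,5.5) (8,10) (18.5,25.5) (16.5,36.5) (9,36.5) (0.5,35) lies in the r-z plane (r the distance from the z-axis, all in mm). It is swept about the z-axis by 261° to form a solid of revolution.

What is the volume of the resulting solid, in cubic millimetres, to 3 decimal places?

Profile (r,z), 8 vertices: (0.5,31.5) (1.5,9.5) (2.5,5.5) (8,10) (18.5,25.5) (16.5,36.5) (9,36.5) (0.5,35)
edge 0: (0.5,31.5)→(1.5,9.5)  cross = 0.5·9.5 − 1.5·31.5 = -42.5000; (r_i+r_j)·cross = 2·-42.5000 = -85.0000
edge 1: (1.5,9.5)→(2.5,5.5)  cross = 1.5·5.5 − 2.5·9.5 = -15.5000; (r_i+r_j)·cross = 4·-15.5000 = -62.0000
edge 2: (2.5,5.5)→(8,10)  cross = 2.5·10 − 8·5.5 = -19.0000; (r_i+r_j)·cross = 10.5·-19.0000 = -199.5000
edge 3: (8,10)→(18.5,25.5)  cross = 8·25.5 − 18.5·10 = 19.0000; (r_i+r_j)·cross = 26.5·19.0000 = 503.5000
edge 4: (18.5,25.5)→(16.5,36.5)  cross = 18.5·36.5 − 16.5·25.5 = 254.5000; (r_i+r_j)·cross = 35·254.5000 = 8907.5000
edge 5: (16.5,36.5)→(9,36.5)  cross = 16.5·36.5 − 9·36.5 = 273.7500; (r_i+r_j)·cross = 25.5·273.7500 = 6980.6250
edge 6: (9,36.5)→(0.5,35)  cross = 9·35 − 0.5·36.5 = 296.7500; (r_i+r_j)·cross = 9.5·296.7500 = 2819.1250
edge 7: (0.5,35)→(0.5,31.5)  cross = 0.5·31.5 − 0.5·35 = -1.7500; (r_i+r_j)·cross = 1·-1.7500 = -1.7500
Σcross = 765.2500 → A = |Σcross|/2 = 382.6250 mm²
Σ(r_i+r_j)·cross = 18862.5000 → first moment M = |Σ|/6 = 3143.7500
R_c = M/A = 3143.7500/382.6250 = 8.2163 mm
θ = 261° = 4.555309 rad
V = θ·R_c·A = 4.555309·8.2163·382.6250 = 14320.754 mm³

Volume = 14320.754 mm³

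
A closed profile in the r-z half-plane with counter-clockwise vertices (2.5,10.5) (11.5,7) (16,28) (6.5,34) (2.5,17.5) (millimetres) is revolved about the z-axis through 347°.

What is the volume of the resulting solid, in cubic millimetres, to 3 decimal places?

Profile (r,z), 5 vertices: (2.5,10.5) (11.5,7) (16,28) (6.5,34) (2.5,17.5)
edge 0: (2.5,10.5)→(11.5,7)  cross = 2.5·7 − 11.5·10.5 = -103.2500; (r_i+r_j)·cross = 14·-103.2500 = -1445.5000
edge 1: (11.5,7)→(16,28)  cross = 11.5·28 − 16·7 = 210.0000; (r_i+r_j)·cross = 27.5·210.0000 = 5775.0000
edge 2: (16,28)→(6.5,34)  cross = 16·34 − 6.5·28 = 362.0000; (r_i+r_j)·cross = 22.5·362.0000 = 8145.0000
edge 3: (6.5,34)→(2.5,17.5)  cross = 6.5·17.5 − 2.5·34 = 28.7500; (r_i+r_j)·cross = 9·28.7500 = 258.7500
edge 4: (2.5,17.5)→(2.5,10.5)  cross = 2.5·10.5 − 2.5·17.5 = -17.5000; (r_i+r_j)·cross = 5·-17.5000 = -87.5000
Σcross = 480.0000 → A = |Σcross|/2 = 240.0000 mm²
Σ(r_i+r_j)·cross = 12645.7500 → first moment M = |Σ|/6 = 2107.6250
R_c = M/A = 2107.6250/240.0000 = 8.7818 mm
θ = 347° = 6.056293 rad
V = θ·R_c·A = 6.056293·8.7818·240.0000 = 12764.393 mm³

Volume = 12764.393 mm³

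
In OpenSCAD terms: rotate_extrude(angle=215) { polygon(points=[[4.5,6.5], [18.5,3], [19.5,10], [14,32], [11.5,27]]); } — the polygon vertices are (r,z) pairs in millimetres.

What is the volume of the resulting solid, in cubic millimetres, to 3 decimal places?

Profile (r,z), 5 vertices: (4.5,6.5) (18.5,3) (19.5,10) (14,32) (11.5,27)
edge 0: (4.5,6.5)→(18.5,3)  cross = 4.5·3 − 18.5·6.5 = -106.7500; (r_i+r_j)·cross = 23·-106.7500 = -2455.2500
edge 1: (18.5,3)→(19.5,10)  cross = 18.5·10 − 19.5·3 = 126.5000; (r_i+r_j)·cross = 38·126.5000 = 4807.0000
edge 2: (19.5,10)→(14,32)  cross = 19.5·32 − 14·10 = 484.0000; (r_i+r_j)·cross = 33.5·484.0000 = 16214.0000
edge 3: (14,32)→(11.5,27)  cross = 14·27 − 11.5·32 = 10.0000; (r_i+r_j)·cross = 25.5·10.0000 = 255.0000
edge 4: (11.5,27)→(4.5,6.5)  cross = 11.5·6.5 − 4.5·27 = -46.7500; (r_i+r_j)·cross = 16·-46.7500 = -748.0000
Σcross = 467.0000 → A = |Σcross|/2 = 233.5000 mm²
Σ(r_i+r_j)·cross = 18072.7500 → first moment M = |Σ|/6 = 3012.1250
R_c = M/A = 3012.1250/233.5000 = 12.8999 mm
θ = 215° = 3.752458 rad
V = θ·R_c·A = 3.752458·12.8999·233.5000 = 11302.872 mm³

Volume = 11302.872 mm³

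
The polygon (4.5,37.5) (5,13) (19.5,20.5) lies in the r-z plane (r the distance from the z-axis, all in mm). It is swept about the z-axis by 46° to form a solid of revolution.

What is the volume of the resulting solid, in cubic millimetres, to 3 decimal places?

Volume = 1393.081 mm³

Profile (r,z), 3 vertices: (4.5,37.5) (5,13) (19.5,20.5)
edge 0: (4.5,37.5)→(5,13)  cross = 4.5·13 − 5·37.5 = -129.0000; (r_i+r_j)·cross = 9.5·-129.0000 = -1225.5000
edge 1: (5,13)→(19.5,20.5)  cross = 5·20.5 − 19.5·13 = -151.0000; (r_i+r_j)·cross = 24.5·-151.0000 = -3699.5000
edge 2: (19.5,20.5)→(4.5,37.5)  cross = 19.5·37.5 − 4.5·20.5 = 639.0000; (r_i+r_j)·cross = 24·639.0000 = 15336.0000
Σcross = 359.0000 → A = |Σcross|/2 = 179.5000 mm²
Σ(r_i+r_j)·cross = 10411.0000 → first moment M = |Σ|/6 = 1735.1667
R_c = M/A = 1735.1667/179.5000 = 9.6667 mm
θ = 46° = 0.802851 rad
V = θ·R_c·A = 0.802851·9.6667·179.5000 = 1393.081 mm³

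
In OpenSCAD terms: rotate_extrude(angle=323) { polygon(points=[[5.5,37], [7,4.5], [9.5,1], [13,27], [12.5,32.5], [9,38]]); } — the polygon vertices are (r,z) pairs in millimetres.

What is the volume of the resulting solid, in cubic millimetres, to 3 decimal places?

Profile (r,z), 6 vertices: (5.5,37) (7,4.5) (9.5,1) (13,27) (12.5,32.5) (9,38)
edge 0: (5.5,37)→(7,4.5)  cross = 5.5·4.5 − 7·37 = -234.2500; (r_i+r_j)·cross = 12.5·-234.2500 = -2928.1250
edge 1: (7,4.5)→(9.5,1)  cross = 7·1 − 9.5·4.5 = -35.7500; (r_i+r_j)·cross = 16.5·-35.7500 = -589.8750
edge 2: (9.5,1)→(13,27)  cross = 9.5·27 − 13·1 = 243.5000; (r_i+r_j)·cross = 22.5·243.5000 = 5478.7500
edge 3: (13,27)→(12.5,32.5)  cross = 13·32.5 − 12.5·27 = 85.0000; (r_i+r_j)·cross = 25.5·85.0000 = 2167.5000
edge 4: (12.5,32.5)→(9,38)  cross = 12.5·38 − 9·32.5 = 182.5000; (r_i+r_j)·cross = 21.5·182.5000 = 3923.7500
edge 5: (9,38)→(5.5,37)  cross = 9·37 − 5.5·38 = 124.0000; (r_i+r_j)·cross = 14.5·124.0000 = 1798.0000
Σcross = 365.0000 → A = |Σcross|/2 = 182.5000 mm²
Σ(r_i+r_j)·cross = 9850.0000 → first moment M = |Σ|/6 = 1641.6667
R_c = M/A = 1641.6667/182.5000 = 8.9954 mm
θ = 323° = 5.637413 rad
V = θ·R_c·A = 5.637413·8.9954·182.5000 = 9254.754 mm³

Volume = 9254.754 mm³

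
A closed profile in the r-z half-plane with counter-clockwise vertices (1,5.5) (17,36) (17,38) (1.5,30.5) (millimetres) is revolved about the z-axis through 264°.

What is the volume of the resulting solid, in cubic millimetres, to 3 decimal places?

Volume = 6606.726 mm³

Profile (r,z), 4 vertices: (1,5.5) (17,36) (17,38) (1.5,30.5)
edge 0: (1,5.5)→(17,36)  cross = 1·36 − 17·5.5 = -57.5000; (r_i+r_j)·cross = 18·-57.5000 = -1035.0000
edge 1: (17,36)→(17,38)  cross = 17·38 − 17·36 = 34.0000; (r_i+r_j)·cross = 34·34.0000 = 1156.0000
edge 2: (17,38)→(1.5,30.5)  cross = 17·30.5 − 1.5·38 = 461.5000; (r_i+r_j)·cross = 18.5·461.5000 = 8537.7500
edge 3: (1.5,30.5)→(1,5.5)  cross = 1.5·5.5 − 1·30.5 = -22.2500; (r_i+r_j)·cross = 2.5·-22.2500 = -55.6250
Σcross = 415.7500 → A = |Σcross|/2 = 207.8750 mm²
Σ(r_i+r_j)·cross = 8603.1250 → first moment M = |Σ|/6 = 1433.8542
R_c = M/A = 1433.8542/207.8750 = 6.8977 mm
θ = 264° = 4.607669 rad
V = θ·R_c·A = 4.607669·6.8977·207.8750 = 6606.726 mm³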